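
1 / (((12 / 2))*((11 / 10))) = 0.15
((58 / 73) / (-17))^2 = 3364 / 1540081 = 0.00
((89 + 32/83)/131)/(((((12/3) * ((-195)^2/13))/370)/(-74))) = -1.60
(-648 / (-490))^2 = 104976 / 60025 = 1.75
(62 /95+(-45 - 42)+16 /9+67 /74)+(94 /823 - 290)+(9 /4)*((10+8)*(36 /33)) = -188656579609 /572783310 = -329.37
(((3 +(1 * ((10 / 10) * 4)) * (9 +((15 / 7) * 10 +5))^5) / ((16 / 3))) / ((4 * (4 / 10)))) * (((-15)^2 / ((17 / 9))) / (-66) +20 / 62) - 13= -138185127119130541 / 3563160832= -38781613.75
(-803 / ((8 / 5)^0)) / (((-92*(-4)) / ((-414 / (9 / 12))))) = 1204.50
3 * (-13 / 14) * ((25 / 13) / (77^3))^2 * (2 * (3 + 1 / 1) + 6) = -0.00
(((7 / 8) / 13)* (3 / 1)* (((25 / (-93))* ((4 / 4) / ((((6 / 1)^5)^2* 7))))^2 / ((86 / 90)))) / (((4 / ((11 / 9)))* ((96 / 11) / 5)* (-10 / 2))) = -378125 / 126707029446792817240178688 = -0.00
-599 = -599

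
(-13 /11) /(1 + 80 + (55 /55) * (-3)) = -1 /66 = -0.02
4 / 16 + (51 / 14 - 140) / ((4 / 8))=-7629 / 28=-272.46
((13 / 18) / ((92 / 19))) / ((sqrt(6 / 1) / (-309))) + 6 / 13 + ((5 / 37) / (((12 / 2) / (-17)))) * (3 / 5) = 223 / 962 - 25441 * sqrt(6) / 3312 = -18.58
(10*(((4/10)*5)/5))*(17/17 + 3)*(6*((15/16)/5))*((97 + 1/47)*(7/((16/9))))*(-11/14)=-253935/47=-5402.87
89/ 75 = 1.19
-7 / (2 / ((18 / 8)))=-63 / 8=-7.88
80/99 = 0.81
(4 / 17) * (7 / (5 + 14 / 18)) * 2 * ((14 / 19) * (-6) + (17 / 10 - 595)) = -7154721 / 20995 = -340.78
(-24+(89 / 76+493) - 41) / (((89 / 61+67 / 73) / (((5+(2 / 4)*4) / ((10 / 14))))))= 145243501 / 82080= 1769.54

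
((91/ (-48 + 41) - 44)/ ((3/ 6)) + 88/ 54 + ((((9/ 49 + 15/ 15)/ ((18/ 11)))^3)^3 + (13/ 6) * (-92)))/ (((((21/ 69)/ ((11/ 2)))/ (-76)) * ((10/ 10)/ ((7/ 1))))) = 2996198.13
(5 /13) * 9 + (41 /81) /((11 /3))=13898 /3861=3.60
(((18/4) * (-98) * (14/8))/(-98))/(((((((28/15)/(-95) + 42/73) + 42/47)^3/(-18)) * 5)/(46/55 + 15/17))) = -608509880247742823075625/38018458050582211831552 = -16.01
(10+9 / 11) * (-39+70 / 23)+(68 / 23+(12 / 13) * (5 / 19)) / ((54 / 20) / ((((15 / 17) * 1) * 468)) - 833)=-4049722832401 / 10410918881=-388.99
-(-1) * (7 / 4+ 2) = 15 / 4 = 3.75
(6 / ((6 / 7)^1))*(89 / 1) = 623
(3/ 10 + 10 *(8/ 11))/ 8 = 833/ 880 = 0.95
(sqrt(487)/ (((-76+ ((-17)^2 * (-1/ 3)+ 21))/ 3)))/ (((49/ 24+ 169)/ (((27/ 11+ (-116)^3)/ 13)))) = 307.10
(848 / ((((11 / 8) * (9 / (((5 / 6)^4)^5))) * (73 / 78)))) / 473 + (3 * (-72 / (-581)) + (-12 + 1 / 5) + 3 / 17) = -9039460152648697336009271 / 803670525997828267806720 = -11.25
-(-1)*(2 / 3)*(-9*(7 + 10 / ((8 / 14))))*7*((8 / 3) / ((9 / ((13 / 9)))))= -35672 / 81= -440.40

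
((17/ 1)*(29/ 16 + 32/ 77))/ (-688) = -46665/ 847616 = -0.06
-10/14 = -5/7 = -0.71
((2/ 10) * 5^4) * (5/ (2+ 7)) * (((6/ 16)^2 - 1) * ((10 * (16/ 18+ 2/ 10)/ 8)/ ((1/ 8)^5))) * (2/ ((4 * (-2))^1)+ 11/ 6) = -1024100000/ 243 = -4214403.29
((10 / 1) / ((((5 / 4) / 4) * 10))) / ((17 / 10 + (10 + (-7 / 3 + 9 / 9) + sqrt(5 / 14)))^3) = 900321046531200 / 307269482814859573 - 18446923152000 * sqrt(70) / 307269482814859573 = 0.00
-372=-372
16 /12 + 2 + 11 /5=83 /15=5.53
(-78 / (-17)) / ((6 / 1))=13 / 17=0.76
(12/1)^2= 144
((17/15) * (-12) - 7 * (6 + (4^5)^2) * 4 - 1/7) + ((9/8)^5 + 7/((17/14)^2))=-9731423168149637/331448320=-29360303.19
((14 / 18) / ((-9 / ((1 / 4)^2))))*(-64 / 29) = 28 / 2349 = 0.01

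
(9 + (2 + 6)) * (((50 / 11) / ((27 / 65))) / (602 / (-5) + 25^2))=276250 / 749331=0.37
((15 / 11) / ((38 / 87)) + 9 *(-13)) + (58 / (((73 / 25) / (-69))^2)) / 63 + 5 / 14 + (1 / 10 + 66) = 5197325451 / 11137610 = 466.65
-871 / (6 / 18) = -2613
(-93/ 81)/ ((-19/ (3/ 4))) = 31/ 684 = 0.05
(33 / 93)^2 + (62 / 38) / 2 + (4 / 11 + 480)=193339391 / 401698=481.31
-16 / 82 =-8 / 41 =-0.20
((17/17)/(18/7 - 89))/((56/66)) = -3/220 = -0.01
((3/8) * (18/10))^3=19683/64000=0.31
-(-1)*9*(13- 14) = -9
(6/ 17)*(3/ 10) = 0.11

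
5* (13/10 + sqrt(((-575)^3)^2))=1901093763/2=950546881.50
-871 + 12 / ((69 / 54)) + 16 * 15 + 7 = -14136 / 23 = -614.61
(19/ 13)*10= 190/ 13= 14.62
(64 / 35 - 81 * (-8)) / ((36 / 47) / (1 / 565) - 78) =534484 / 291795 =1.83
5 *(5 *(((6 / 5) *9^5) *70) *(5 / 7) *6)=531441000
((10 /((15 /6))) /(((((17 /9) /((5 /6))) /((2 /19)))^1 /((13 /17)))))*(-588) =-458640 /5491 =-83.53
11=11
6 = 6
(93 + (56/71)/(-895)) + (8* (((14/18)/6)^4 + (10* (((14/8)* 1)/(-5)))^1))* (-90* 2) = 19258866240571/3752268705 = 5132.59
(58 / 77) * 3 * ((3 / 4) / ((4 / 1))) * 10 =1305 / 308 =4.24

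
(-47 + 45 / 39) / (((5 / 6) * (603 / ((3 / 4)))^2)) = -0.00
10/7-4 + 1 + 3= 10/7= 1.43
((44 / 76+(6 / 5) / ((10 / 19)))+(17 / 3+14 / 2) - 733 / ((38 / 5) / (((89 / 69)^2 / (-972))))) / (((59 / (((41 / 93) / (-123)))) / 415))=-5725434080251 / 14473523222280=-0.40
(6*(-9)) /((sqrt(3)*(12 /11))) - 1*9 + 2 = -33*sqrt(3) /2 - 7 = -35.58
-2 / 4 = -1 / 2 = -0.50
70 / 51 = 1.37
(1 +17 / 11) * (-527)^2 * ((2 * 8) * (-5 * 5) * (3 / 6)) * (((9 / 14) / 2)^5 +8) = -956373649347425 / 845152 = -1131599581.31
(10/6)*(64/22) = 4.85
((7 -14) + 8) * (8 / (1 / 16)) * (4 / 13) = 512 / 13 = 39.38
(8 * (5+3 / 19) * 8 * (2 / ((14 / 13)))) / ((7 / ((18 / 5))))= 29952 / 95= 315.28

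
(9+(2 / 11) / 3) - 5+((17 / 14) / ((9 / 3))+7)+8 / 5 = 13.07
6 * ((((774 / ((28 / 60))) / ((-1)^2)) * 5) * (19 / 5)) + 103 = 1324261 / 7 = 189180.14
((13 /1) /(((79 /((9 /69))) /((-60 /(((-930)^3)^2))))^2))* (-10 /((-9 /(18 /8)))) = 13 /17061618167516913649387380369000000000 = 0.00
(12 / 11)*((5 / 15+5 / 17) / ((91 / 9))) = 1152 / 17017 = 0.07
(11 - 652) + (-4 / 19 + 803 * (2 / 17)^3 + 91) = -51238446 / 93347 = -548.90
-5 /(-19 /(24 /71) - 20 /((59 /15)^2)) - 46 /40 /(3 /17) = -1853249579 /288232140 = -6.43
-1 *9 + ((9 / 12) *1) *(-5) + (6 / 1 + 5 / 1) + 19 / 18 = -25 / 36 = -0.69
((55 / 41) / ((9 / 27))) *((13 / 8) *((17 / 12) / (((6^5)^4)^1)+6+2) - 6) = 3295893071822624515 / 116997070082015232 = 28.17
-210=-210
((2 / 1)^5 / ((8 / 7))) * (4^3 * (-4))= -7168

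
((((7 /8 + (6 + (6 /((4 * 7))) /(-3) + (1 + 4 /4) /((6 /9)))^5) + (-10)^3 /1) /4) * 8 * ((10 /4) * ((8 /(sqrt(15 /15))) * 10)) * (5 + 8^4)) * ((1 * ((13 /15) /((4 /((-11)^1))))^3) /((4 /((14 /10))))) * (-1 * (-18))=-119842679548315944649 /15366400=-7799008196345.01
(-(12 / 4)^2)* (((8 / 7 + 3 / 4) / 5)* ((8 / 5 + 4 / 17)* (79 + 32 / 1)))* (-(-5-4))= -18584397 / 2975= -6246.86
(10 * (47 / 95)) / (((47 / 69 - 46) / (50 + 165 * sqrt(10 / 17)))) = -1070190 * sqrt(170) / 1010021 - 324300 / 59413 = -19.27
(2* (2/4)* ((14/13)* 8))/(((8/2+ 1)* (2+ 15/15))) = 112/195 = 0.57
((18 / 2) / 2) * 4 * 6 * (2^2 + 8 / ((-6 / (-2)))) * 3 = 2160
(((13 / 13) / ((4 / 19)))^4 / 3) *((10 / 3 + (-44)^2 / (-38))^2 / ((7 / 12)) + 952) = 1655198357 / 2016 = 821030.93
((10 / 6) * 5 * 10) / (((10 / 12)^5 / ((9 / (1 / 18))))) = 839808 / 25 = 33592.32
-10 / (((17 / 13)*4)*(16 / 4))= -65 / 136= -0.48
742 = 742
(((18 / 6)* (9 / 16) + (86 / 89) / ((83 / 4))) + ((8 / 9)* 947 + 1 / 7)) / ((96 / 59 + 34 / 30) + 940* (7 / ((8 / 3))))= 1853170503745 / 5426169958776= 0.34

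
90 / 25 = 18 / 5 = 3.60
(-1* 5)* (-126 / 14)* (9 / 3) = 135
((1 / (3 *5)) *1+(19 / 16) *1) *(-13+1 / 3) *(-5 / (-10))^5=-5719 / 11520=-0.50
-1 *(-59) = 59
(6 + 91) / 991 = 97 / 991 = 0.10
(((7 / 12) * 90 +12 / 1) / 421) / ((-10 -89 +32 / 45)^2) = 261225 / 16471986218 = 0.00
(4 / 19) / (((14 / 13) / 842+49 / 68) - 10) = -1488656 / 65606753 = -0.02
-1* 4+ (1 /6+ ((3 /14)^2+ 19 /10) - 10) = -11.89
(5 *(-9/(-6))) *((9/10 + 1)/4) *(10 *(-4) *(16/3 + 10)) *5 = -10925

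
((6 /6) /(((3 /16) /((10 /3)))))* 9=160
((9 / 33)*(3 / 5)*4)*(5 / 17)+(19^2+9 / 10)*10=3619.19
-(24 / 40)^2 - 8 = -209 / 25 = -8.36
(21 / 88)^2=0.06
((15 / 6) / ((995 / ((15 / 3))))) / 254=0.00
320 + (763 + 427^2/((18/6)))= 185578/3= 61859.33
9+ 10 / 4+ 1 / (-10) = 57 / 5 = 11.40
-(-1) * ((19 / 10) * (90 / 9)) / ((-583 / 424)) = -152 / 11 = -13.82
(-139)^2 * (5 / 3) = 96605 / 3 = 32201.67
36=36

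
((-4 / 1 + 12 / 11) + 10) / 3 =26 / 11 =2.36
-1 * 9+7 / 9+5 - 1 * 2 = -47 / 9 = -5.22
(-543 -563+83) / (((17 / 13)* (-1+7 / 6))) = -79794 / 17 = -4693.76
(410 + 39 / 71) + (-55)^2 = 243924 / 71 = 3435.55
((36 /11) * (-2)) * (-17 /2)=612 /11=55.64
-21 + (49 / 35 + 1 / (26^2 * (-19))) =-1258717 / 64220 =-19.60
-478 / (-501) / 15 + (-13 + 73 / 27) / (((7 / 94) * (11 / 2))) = -43530022 / 1735965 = -25.08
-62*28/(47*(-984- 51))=1736/48645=0.04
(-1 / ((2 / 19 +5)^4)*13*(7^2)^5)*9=-4307057460216693 / 88529281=-48651219.25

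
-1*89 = -89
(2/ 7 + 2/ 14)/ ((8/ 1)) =3/ 56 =0.05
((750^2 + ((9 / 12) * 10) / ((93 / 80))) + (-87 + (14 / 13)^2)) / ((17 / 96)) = 16639180704 / 5239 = 3176022.28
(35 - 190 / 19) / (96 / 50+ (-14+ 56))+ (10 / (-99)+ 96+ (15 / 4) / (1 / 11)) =1108907 / 8052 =137.72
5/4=1.25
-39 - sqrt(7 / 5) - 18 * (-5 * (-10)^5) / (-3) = 2999959.82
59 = 59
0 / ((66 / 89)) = 0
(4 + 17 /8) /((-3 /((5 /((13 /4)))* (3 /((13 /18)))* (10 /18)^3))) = -30625 /13689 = -2.24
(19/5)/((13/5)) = 19/13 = 1.46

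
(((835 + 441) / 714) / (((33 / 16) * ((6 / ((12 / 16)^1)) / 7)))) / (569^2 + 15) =29 / 12384432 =0.00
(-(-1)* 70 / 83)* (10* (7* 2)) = 9800 / 83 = 118.07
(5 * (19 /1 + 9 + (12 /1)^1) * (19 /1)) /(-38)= -100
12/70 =6/35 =0.17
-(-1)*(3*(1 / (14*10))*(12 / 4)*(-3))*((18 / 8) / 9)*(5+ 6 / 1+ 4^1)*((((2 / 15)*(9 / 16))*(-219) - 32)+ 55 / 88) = 19359 / 560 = 34.57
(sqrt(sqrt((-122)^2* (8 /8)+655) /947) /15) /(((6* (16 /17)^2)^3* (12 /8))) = 24137569* 15539^(1 /4)* sqrt(947) /77215794462720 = 0.00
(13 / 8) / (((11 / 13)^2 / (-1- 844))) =-1856465 / 968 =-1917.84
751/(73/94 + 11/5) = 352970/1399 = 252.30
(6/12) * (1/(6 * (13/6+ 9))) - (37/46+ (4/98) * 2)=-66336/75509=-0.88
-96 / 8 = -12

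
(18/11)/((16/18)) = 81/44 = 1.84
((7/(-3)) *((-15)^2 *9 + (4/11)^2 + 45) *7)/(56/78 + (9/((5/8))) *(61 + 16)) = -56985565/1869934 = -30.47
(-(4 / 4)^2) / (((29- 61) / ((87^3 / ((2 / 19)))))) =12511557 / 64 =195493.08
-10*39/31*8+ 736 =19696/31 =635.35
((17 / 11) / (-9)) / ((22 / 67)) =-1139 / 2178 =-0.52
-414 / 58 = -207 / 29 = -7.14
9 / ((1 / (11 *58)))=5742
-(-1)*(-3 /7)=-3 /7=-0.43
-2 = -2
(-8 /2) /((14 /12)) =-3.43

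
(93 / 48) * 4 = 31 / 4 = 7.75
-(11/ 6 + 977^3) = -5595449009/ 6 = -932574834.83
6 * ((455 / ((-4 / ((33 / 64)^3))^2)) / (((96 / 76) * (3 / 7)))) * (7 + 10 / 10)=26051061381345 / 549755813888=47.39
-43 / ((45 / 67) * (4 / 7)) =-20167 / 180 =-112.04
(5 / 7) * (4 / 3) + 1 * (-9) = -169 / 21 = -8.05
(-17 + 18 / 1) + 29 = 30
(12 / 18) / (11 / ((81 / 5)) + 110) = 54 / 8965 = 0.01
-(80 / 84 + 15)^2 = -112225 / 441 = -254.48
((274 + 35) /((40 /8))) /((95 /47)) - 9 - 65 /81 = 799213 /38475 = 20.77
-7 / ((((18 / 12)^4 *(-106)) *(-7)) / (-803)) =6424 / 4293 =1.50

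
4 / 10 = 2 / 5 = 0.40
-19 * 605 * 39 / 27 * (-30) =1494350 / 3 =498116.67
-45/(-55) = 9/11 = 0.82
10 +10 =20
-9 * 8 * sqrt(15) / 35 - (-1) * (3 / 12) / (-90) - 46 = -53.97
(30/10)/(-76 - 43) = -3/119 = -0.03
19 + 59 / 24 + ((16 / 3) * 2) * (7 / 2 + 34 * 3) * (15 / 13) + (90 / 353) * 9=145623415 / 110136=1322.21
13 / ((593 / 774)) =10062 / 593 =16.97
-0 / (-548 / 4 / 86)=0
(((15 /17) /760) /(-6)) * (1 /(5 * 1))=-1 /25840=-0.00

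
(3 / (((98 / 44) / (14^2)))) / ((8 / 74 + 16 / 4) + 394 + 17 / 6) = 0.66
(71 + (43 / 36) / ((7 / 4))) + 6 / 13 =59086 / 819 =72.14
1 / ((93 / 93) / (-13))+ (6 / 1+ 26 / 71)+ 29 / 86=-38447 / 6106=-6.30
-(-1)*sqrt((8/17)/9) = 2*sqrt(34)/51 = 0.23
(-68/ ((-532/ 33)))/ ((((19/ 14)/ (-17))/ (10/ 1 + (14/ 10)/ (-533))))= -508188582/ 962065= -528.23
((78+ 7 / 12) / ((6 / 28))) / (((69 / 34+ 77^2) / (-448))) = -50273216 / 1814895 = -27.70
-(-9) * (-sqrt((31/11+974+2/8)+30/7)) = -9 * sqrt(23273789)/154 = -281.94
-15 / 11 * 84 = -1260 / 11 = -114.55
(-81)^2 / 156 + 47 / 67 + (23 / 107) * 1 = 16020243 / 372788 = 42.97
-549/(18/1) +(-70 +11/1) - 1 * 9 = -197/2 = -98.50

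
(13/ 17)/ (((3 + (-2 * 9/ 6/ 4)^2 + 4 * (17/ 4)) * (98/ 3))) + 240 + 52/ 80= 1319042581/ 5481140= 240.65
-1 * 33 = -33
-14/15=-0.93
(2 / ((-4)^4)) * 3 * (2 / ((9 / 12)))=1 / 16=0.06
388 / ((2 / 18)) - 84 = 3408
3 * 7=21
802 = 802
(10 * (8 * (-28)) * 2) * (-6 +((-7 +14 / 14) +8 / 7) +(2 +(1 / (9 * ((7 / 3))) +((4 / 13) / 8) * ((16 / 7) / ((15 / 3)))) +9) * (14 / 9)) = -9993728 / 351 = -28472.16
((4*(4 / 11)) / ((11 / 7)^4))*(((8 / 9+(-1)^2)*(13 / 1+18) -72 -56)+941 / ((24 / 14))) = 114.37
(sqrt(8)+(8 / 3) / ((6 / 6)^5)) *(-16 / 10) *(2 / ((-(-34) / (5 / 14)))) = -8 *sqrt(2) / 119 - 32 / 357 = -0.18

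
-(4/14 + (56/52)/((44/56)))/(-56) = 0.03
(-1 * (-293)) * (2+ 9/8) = 7325/8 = 915.62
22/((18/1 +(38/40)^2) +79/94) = 1.11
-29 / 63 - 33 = -2108 / 63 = -33.46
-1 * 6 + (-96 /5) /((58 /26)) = -2118 /145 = -14.61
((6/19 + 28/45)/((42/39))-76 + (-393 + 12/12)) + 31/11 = -30567902/65835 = -464.31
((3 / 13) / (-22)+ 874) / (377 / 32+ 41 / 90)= 179971920 / 2519803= 71.42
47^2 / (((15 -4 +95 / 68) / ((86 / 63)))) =12918232 / 53109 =243.24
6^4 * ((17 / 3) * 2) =14688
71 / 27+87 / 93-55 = -43051 / 837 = -51.43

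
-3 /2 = -1.50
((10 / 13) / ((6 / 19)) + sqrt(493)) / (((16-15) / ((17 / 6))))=1615 / 234 + 17* sqrt(493) / 6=69.81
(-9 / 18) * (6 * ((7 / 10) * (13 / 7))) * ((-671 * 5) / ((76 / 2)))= 26169 / 76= 344.33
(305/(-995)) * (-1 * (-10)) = -610/199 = -3.07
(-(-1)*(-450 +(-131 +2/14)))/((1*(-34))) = 2033/119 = 17.08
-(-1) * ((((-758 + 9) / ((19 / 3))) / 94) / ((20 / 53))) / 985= -0.00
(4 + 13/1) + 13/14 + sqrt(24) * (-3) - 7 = 153/14 - 6 * sqrt(6) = -3.77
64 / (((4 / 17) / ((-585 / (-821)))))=193.81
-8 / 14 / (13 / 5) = -20 / 91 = -0.22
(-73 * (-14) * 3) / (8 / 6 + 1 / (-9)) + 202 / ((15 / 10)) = 87226 / 33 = 2643.21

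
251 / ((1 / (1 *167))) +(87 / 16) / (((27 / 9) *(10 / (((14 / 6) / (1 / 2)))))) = 10060283 / 240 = 41917.85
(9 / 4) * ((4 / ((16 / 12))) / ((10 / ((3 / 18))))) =9 / 80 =0.11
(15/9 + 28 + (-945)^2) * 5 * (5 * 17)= 1138644700/3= 379548233.33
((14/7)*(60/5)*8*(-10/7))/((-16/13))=1560/7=222.86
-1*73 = -73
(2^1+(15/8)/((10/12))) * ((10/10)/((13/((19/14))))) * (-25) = -8075/728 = -11.09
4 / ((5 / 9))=36 / 5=7.20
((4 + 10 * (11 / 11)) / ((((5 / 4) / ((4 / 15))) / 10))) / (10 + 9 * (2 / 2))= 448 / 285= 1.57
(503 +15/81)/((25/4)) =54344/675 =80.51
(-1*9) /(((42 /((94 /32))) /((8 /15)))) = -47 /140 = -0.34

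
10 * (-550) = -5500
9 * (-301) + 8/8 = -2708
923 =923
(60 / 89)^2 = 3600 / 7921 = 0.45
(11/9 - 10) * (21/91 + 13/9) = -15484/1053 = -14.70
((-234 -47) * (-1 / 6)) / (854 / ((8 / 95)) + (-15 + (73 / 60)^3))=10116000 / 2187659017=0.00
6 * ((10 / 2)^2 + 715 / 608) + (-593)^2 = 106949041 / 304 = 351806.06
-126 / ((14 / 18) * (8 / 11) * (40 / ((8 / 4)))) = -891 / 80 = -11.14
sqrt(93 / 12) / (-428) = -sqrt(31) / 856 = -0.01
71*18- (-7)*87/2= 3165/2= 1582.50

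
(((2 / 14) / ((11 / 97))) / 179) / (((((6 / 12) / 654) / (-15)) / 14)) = -3806280 / 1969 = -1933.10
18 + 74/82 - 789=-31574/41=-770.10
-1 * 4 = -4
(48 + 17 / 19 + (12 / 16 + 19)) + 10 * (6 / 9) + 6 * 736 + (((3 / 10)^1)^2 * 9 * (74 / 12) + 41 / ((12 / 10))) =51647393 / 11400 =4530.47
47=47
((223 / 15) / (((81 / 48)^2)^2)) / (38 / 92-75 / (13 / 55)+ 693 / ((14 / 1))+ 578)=4369743872 / 740331856665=0.01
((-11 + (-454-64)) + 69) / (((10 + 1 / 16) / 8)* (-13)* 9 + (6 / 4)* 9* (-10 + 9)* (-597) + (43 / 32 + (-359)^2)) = -58880 / 17509719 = -0.00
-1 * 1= -1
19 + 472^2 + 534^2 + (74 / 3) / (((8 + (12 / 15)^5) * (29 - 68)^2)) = 30159433839629 / 59373756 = 507959.00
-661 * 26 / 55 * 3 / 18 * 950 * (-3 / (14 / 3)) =2449005 / 77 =31805.26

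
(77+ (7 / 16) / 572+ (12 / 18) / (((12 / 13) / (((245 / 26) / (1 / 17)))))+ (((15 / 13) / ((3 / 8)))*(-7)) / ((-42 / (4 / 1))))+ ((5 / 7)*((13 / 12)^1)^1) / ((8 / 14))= 16152419 / 82368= 196.10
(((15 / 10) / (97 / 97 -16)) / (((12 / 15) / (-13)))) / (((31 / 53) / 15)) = 41.67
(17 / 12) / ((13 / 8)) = 34 / 39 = 0.87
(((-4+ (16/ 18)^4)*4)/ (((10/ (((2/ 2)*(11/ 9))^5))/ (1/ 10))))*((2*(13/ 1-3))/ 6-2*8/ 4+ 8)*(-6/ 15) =156946132112/ 145282683375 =1.08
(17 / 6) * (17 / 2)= 289 / 12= 24.08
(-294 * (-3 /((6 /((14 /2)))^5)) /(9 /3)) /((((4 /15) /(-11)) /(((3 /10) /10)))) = -9058973 /11520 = -786.37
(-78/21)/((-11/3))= 78/77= 1.01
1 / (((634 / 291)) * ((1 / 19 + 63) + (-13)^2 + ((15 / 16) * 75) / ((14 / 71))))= 619248 / 794161397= 0.00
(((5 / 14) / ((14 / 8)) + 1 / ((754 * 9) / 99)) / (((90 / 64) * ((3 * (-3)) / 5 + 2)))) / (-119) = -43088 / 6594861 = -0.01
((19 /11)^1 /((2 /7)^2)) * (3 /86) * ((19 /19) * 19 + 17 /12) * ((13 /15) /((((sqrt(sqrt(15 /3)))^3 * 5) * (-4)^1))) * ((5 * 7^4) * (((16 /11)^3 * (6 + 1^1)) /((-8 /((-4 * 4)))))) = -637909819456 * 5^(1 /4) /9443445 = -101011.62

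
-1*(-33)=33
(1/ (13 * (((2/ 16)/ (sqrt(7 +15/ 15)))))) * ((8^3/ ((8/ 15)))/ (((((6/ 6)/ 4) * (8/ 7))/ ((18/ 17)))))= 967680 * sqrt(2)/ 221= 6192.34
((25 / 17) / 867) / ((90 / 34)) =5 / 7803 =0.00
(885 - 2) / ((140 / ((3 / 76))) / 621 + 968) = 1645029 / 1814024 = 0.91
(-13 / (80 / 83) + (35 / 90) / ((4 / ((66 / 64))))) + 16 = 10033 / 3840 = 2.61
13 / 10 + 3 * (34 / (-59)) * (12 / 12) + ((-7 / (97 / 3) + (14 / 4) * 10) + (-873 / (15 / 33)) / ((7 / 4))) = -425900919 / 400610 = -1063.13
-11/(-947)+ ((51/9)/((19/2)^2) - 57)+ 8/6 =-19005160/341867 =-55.59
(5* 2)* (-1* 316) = -3160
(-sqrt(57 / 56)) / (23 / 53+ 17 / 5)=-265* sqrt(798) / 28448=-0.26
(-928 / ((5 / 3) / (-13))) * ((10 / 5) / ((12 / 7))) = 42224 / 5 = 8444.80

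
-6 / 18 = -1 / 3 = -0.33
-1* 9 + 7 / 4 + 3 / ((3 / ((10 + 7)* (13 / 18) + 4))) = 325 / 36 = 9.03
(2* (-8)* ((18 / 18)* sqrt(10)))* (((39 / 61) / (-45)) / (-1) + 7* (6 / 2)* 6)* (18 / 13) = -11069088* sqrt(10) / 3965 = -8828.13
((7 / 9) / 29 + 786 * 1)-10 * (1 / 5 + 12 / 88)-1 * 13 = 2209703 / 2871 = 769.66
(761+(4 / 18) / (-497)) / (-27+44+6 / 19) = 64675069 / 1471617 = 43.95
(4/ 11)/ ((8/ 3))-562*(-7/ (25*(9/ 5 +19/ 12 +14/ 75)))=49609/ 1122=44.21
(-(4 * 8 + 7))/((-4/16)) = 156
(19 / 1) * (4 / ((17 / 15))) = 1140 / 17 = 67.06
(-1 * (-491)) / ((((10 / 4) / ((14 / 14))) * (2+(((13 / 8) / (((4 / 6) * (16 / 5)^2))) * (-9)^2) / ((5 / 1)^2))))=70.87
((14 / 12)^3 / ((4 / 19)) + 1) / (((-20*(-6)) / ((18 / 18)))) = 7381 / 103680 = 0.07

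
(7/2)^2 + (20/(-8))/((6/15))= 6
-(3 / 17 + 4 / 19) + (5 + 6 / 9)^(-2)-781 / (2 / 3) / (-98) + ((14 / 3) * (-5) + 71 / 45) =-491925739 / 48430620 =-10.16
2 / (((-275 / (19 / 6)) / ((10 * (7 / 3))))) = -0.54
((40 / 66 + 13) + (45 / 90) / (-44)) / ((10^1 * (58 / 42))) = 25123 / 25520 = 0.98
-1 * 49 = -49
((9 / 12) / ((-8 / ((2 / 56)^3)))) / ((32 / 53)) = -159 / 22478848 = -0.00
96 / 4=24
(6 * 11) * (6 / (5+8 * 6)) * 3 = 1188 / 53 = 22.42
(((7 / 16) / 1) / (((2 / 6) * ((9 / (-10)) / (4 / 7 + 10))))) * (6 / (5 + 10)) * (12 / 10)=-7.40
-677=-677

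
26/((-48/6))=-13/4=-3.25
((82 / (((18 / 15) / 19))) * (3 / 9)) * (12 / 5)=3116 / 3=1038.67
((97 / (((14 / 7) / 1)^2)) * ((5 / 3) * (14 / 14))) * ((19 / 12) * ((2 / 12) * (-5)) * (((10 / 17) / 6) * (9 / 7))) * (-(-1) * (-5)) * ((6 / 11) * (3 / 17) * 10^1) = 5759375 / 178024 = 32.35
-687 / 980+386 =377593 / 980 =385.30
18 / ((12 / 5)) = 15 / 2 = 7.50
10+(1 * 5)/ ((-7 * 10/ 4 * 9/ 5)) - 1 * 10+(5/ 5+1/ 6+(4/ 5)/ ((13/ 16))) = 16319/ 8190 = 1.99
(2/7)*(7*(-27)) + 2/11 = -592/11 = -53.82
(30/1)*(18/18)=30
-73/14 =-5.21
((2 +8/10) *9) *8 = 1008/5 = 201.60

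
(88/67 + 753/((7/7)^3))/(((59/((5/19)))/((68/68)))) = 252695/75107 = 3.36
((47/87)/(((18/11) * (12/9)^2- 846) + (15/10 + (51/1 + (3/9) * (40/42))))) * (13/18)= -47047/95292753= -0.00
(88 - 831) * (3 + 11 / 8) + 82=-25349 / 8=-3168.62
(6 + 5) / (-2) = -11 / 2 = -5.50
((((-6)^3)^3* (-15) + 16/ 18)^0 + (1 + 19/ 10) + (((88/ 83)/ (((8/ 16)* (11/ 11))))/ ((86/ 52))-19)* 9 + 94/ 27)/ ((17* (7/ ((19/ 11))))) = -2784412627/ 1261391670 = -2.21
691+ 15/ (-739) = 510634/ 739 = 690.98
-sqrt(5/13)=-sqrt(65)/13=-0.62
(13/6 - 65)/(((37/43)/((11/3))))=-178321/666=-267.75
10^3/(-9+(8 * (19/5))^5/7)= 21875000/81136615157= 0.00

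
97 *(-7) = -679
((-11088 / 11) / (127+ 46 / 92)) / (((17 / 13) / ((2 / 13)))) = -1344 / 1445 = -0.93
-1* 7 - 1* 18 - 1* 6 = -31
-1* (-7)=7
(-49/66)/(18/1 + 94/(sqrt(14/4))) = 1029/169444-2303 * sqrt(14)/508332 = -0.01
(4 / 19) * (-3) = -12 / 19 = -0.63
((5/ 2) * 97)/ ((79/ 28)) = 6790/ 79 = 85.95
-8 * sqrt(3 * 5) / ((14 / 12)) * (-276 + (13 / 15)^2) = 990896 * sqrt(15) / 525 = 7309.95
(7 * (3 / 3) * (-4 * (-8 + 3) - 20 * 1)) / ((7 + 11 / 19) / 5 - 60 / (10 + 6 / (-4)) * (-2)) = 0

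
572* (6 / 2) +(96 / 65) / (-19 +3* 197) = 15950244 / 9295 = 1716.00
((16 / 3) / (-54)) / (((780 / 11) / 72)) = -176 / 1755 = -0.10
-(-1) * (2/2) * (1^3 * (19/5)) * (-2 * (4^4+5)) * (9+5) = -138852/5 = -27770.40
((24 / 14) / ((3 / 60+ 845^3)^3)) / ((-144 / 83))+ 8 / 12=8199873425618809030708942426338 / 12299810138428213546063413722507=0.67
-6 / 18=-1 / 3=-0.33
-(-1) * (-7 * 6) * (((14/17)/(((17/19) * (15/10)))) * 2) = -14896/289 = -51.54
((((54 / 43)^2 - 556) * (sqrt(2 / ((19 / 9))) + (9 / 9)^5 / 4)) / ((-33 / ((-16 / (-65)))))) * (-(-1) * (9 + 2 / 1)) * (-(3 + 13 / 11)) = -58038016 * sqrt(38) / 1932205 - 14509504 / 305085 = -232.72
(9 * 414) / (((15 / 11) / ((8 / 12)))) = 9108 / 5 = 1821.60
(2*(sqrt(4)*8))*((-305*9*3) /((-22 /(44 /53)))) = 527040 /53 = 9944.15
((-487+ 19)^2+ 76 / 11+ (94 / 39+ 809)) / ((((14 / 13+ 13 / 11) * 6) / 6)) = 94312355 / 969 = 97329.57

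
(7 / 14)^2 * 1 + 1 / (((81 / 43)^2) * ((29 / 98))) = 915077 / 761076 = 1.20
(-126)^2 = 15876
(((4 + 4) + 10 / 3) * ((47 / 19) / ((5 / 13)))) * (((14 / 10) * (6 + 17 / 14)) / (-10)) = -1049087 / 14250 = -73.62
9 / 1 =9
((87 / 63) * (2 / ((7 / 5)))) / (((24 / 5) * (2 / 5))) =1.03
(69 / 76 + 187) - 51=10405 / 76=136.91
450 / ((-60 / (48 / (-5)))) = 72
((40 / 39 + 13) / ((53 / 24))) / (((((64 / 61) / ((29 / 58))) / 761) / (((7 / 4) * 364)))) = 1244222063 / 848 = 1467243.00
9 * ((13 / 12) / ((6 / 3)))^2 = 169 / 64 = 2.64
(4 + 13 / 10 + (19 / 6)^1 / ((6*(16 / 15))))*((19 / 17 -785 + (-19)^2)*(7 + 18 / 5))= -2119597571 / 81600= -25975.46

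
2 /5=0.40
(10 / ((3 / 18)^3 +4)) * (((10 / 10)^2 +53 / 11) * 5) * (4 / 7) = 552960 / 13321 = 41.51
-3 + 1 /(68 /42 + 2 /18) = -264 /109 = -2.42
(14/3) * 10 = 140/3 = 46.67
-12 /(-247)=12 /247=0.05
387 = 387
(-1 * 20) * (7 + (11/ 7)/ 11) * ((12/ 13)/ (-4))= 3000/ 91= 32.97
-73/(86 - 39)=-73/47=-1.55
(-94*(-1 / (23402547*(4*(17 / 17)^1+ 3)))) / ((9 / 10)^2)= 9400 / 13269244149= 0.00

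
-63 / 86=-0.73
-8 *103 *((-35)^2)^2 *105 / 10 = -12983407500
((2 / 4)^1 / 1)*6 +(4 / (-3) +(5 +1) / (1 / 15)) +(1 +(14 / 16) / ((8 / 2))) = 8917 / 96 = 92.89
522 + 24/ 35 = 18294/ 35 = 522.69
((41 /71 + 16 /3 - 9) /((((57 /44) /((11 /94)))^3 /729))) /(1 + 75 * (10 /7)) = -12500134416 /814349336657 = -0.02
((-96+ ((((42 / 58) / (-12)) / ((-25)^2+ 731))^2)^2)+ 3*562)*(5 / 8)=4866736621472791393087205 / 4897345027897148571648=993.75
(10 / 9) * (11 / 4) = 55 / 18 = 3.06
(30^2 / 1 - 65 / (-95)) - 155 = 14168 / 19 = 745.68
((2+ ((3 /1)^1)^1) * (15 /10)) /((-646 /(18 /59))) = -135 /38114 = -0.00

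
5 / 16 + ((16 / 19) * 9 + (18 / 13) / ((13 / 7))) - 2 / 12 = 1305517 / 154128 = 8.47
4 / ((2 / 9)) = 18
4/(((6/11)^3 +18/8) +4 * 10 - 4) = 21296/204507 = 0.10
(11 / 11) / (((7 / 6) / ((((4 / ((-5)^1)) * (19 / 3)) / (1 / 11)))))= -1672 / 35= -47.77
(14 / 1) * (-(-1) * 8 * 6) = 672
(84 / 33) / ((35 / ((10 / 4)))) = 2 / 11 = 0.18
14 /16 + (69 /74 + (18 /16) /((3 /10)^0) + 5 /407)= 2397 /814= 2.94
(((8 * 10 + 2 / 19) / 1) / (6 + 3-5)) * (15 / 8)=11415 / 304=37.55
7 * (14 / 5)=98 / 5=19.60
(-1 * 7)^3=-343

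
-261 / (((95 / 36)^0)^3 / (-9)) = 2349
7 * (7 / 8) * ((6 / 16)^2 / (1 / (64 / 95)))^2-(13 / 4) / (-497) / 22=0.06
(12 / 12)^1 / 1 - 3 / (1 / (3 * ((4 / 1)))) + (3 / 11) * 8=-361 / 11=-32.82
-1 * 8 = -8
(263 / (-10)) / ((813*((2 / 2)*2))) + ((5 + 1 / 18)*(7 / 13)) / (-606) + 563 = 4160512979 / 7390170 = 562.98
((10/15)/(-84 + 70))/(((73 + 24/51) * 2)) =-0.00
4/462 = 2/231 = 0.01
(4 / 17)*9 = 36 / 17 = 2.12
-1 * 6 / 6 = -1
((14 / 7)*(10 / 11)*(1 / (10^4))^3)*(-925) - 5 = -110000000037 / 22000000000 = -5.00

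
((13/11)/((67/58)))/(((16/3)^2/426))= 722709/47168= 15.32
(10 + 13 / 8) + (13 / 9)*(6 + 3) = 197 / 8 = 24.62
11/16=0.69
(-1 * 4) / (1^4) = -4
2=2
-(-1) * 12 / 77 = 12 / 77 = 0.16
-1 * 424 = -424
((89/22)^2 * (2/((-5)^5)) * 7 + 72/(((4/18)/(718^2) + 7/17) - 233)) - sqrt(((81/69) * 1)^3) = -81 * sqrt(69)/529 - 531195256240241/1387373675393750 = -1.65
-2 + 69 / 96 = -41 / 32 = -1.28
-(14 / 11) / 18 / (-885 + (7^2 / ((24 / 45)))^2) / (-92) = 112 / 1101123045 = 0.00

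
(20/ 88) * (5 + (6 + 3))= 35/ 11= 3.18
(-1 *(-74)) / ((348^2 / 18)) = 37 / 3364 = 0.01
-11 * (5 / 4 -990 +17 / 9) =390797 / 36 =10855.47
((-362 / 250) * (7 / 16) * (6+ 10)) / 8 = -1267 / 1000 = -1.27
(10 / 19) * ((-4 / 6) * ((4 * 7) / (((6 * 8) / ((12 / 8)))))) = -35 / 114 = -0.31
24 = 24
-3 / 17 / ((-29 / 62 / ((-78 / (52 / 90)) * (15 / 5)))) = -75330 / 493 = -152.80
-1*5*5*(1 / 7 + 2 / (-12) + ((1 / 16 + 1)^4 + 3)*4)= -146862925 / 344064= -426.85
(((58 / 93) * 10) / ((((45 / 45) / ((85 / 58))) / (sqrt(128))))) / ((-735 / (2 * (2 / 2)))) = -2720 * sqrt(2) / 13671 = -0.28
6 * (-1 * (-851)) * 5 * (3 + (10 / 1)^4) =255376590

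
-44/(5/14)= -123.20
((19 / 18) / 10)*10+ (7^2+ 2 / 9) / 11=365 / 66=5.53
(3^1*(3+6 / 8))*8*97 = 8730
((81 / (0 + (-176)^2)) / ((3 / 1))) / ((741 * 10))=9 / 76510720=0.00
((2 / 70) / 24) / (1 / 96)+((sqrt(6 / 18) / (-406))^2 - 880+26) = -2111266579 / 2472540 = -853.89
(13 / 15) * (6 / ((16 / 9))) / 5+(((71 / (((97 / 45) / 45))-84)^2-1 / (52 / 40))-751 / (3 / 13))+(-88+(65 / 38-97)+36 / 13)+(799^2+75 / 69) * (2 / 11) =56110653669682813 / 27137437800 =2067647.44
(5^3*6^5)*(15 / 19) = 14580000 / 19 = 767368.42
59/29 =2.03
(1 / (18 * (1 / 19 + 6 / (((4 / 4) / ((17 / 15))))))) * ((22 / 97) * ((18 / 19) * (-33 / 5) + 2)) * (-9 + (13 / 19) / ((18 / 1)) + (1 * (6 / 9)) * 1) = 6303814 / 97183233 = 0.06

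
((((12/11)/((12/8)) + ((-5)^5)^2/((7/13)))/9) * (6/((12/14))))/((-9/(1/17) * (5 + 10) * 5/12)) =-328584572/22275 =-14751.27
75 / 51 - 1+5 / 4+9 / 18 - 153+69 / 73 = -743777 / 4964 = -149.83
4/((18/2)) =4/9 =0.44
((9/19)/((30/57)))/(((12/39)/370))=4329/4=1082.25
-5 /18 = -0.28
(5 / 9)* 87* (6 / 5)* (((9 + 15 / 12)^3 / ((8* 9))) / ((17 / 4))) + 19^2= 5533621 / 9792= 565.12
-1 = -1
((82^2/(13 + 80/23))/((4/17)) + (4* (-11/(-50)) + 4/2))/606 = 16459063/5741850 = 2.87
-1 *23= -23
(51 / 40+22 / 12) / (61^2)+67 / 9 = 9973399 / 1339560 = 7.45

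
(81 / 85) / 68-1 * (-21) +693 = 4127001 / 5780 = 714.01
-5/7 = -0.71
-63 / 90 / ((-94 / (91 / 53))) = 637 / 49820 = 0.01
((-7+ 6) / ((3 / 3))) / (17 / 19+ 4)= -19 / 93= -0.20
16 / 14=8 / 7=1.14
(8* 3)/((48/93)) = 93/2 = 46.50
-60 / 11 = -5.45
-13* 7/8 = -91/8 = -11.38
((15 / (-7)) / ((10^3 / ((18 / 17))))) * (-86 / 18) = 129 / 11900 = 0.01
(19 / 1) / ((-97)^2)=19 / 9409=0.00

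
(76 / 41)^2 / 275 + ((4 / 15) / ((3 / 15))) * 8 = 14810128 / 1386825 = 10.68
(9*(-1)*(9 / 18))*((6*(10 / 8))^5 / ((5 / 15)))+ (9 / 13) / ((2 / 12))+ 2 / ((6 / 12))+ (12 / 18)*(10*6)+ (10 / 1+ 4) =-320299.17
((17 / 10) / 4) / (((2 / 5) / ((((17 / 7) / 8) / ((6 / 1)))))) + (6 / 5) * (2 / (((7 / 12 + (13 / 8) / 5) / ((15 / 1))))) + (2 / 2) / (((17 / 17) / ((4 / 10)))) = 117451073 / 2929920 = 40.09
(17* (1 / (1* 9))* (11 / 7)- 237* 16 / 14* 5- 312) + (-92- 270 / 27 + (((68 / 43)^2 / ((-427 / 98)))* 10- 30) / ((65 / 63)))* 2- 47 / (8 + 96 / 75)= -41611391562305 / 21430812312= -1941.66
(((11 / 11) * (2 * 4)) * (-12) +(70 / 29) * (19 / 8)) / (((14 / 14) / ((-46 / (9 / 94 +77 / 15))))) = 169787265 / 213817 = 794.08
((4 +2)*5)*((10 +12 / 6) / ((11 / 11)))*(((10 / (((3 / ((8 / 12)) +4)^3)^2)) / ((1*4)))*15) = 864000 / 24137569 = 0.04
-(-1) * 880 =880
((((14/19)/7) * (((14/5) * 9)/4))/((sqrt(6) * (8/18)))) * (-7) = -1323 * sqrt(6)/760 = -4.26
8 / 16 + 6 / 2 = 7 / 2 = 3.50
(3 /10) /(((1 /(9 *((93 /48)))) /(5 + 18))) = 19251 /160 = 120.32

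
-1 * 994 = -994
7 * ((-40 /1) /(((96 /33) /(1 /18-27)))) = 186725 /72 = 2593.40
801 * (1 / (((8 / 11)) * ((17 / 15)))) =132165 / 136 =971.80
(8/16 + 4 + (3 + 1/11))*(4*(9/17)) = 3006/187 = 16.07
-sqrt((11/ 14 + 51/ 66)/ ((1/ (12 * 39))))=-12 * sqrt(30030)/ 77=-27.01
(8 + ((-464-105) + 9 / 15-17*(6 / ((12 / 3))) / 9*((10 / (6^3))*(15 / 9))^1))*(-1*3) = 5449213 / 3240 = 1681.86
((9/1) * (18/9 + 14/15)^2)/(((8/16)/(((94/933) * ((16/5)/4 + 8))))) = 16014592/116625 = 137.32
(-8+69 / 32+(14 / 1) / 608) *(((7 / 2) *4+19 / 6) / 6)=-364517 / 21888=-16.65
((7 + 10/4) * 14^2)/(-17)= -1862/17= -109.53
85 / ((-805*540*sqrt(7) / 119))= -0.01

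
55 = 55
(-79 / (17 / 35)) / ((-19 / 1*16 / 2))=2765 / 2584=1.07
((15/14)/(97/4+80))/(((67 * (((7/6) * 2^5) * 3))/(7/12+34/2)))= 1055/43808352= 0.00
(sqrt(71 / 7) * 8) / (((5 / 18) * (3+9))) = 12 * sqrt(497) / 35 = 7.64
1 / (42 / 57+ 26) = 19 / 508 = 0.04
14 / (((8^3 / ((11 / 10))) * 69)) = 77 / 176640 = 0.00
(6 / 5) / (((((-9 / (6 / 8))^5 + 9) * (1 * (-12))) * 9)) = 1 / 22394070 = 0.00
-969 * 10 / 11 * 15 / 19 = -7650 / 11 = -695.45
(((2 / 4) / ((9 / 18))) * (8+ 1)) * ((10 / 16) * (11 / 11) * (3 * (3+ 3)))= 405 / 4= 101.25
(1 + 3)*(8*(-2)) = -64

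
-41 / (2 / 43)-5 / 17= -29981 / 34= -881.79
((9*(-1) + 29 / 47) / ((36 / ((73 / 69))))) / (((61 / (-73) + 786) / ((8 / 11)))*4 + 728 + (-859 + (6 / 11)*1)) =-11547943 / 196307296389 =-0.00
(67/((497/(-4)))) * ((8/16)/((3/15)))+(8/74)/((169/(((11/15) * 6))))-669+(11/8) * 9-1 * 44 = -87261672037/124309640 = -701.97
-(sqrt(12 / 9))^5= -32 * sqrt(3) / 27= -2.05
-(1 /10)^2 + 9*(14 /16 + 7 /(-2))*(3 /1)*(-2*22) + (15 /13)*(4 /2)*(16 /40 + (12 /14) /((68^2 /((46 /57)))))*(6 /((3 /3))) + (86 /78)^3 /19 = 712308917390947 /228004440300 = 3124.10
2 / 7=0.29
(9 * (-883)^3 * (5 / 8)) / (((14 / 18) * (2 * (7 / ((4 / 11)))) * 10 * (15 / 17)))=-316005612633 / 21560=-14657032.13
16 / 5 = 3.20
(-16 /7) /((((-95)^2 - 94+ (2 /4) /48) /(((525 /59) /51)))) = -38400 /859949131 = -0.00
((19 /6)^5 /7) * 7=2476099 /7776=318.43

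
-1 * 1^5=-1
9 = 9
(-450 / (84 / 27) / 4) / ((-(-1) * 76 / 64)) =-4050 / 133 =-30.45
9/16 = 0.56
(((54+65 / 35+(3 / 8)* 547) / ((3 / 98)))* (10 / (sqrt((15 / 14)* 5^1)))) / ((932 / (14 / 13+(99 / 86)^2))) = 94.93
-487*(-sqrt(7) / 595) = 487*sqrt(7) / 595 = 2.17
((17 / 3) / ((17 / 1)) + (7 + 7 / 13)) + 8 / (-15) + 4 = 737 / 65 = 11.34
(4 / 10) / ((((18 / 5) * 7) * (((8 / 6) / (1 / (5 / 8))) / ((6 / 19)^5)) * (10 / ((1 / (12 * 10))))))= 108 / 2166586625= 0.00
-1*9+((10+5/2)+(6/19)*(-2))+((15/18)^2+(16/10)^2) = 6.12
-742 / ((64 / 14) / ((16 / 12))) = -2597 / 12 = -216.42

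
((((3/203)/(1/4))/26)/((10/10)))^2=36/6964321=0.00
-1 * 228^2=-51984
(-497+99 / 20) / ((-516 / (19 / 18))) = 186979 / 185760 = 1.01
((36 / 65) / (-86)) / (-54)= 1 / 8385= 0.00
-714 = -714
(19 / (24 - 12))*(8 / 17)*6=76 / 17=4.47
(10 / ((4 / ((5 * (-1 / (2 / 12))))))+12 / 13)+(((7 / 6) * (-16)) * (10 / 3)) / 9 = -85283 / 1053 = -80.99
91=91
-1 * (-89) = 89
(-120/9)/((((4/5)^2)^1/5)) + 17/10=-1537/15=-102.47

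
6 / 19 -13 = -241 / 19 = -12.68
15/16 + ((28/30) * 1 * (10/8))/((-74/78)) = -173/592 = -0.29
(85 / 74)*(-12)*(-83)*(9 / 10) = 38097 / 37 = 1029.65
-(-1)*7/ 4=7/ 4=1.75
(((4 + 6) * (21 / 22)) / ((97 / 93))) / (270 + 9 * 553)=1085 / 622061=0.00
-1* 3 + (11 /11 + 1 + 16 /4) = 3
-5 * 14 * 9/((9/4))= -280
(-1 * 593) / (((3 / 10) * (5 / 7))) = -8302 / 3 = -2767.33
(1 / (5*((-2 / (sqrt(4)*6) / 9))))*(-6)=324 / 5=64.80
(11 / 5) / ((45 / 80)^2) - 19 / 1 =-4879 / 405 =-12.05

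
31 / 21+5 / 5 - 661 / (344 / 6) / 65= 539717 / 234780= 2.30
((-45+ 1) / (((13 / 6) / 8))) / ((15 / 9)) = -6336 / 65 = -97.48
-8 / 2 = -4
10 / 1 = 10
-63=-63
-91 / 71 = -1.28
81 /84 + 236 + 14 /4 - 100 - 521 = -10655 /28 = -380.54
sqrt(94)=9.70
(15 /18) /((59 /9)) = 15 /118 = 0.13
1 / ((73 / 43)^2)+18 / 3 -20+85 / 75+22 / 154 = -6925399 / 559545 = -12.38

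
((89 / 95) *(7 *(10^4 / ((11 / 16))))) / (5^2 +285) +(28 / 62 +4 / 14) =13988640 / 45353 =308.44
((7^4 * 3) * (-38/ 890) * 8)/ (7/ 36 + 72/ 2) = -39414816/ 579835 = -67.98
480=480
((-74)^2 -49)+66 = 5493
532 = 532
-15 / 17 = -0.88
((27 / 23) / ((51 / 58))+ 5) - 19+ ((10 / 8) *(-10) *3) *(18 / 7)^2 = -260.62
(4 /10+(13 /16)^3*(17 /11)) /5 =276857 /1126400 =0.25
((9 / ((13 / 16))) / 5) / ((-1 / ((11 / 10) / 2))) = -396 / 325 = -1.22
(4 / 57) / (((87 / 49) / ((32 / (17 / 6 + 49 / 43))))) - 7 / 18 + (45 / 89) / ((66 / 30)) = 1585324283 / 9952465050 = 0.16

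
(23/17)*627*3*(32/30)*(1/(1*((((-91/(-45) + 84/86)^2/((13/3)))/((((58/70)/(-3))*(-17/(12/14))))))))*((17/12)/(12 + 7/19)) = 6493908367518/7913580115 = 820.60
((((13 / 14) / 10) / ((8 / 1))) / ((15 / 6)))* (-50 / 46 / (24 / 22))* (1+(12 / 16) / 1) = -143 / 17664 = -0.01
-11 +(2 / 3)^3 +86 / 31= -7.93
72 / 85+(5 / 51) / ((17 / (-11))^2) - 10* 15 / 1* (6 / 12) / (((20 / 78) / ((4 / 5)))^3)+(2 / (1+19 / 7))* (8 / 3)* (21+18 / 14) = -20680304659 / 9211875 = -2244.96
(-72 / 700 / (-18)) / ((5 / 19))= 19 / 875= 0.02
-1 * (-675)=675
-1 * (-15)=15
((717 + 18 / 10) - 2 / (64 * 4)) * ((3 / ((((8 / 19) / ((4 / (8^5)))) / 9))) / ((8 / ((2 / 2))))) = 235993851 / 335544320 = 0.70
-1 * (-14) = 14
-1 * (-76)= 76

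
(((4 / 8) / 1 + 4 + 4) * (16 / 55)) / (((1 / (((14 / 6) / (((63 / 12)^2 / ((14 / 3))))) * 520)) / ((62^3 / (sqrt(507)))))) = 8297627648 * sqrt(3) / 2673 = 5376697.59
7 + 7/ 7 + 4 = 12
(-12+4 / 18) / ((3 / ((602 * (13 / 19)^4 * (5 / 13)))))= -700974820 / 3518667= -199.22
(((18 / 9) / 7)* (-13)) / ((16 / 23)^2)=-6877 / 896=-7.68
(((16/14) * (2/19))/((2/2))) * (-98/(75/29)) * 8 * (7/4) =-90944/1425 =-63.82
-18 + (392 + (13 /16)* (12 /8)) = 12007 /32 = 375.22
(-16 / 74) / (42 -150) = 2 / 999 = 0.00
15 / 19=0.79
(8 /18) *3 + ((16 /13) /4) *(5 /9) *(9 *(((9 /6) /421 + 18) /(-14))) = -74141 /114933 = -0.65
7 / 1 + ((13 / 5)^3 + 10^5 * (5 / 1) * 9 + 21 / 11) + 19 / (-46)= 284626649057 / 63250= 4500026.07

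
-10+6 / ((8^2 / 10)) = -145 / 16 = -9.06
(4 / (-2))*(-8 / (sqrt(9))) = 16 / 3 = 5.33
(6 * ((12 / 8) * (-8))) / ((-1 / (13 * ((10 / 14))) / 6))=28080 / 7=4011.43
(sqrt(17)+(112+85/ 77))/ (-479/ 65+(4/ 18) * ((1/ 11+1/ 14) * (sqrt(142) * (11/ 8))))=-4919831148960/ 318486939683 - 33115972500 * sqrt(142)/ 318486939683 - 3954394080 * sqrt(17)/ 28953358153 - 26617500 * sqrt(2414)/ 28953358153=-17.29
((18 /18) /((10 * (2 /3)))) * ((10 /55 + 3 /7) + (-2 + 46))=2061 /308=6.69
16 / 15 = 1.07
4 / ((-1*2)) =-2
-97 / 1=-97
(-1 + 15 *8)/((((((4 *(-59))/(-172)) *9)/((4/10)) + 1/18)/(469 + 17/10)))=216771471/119690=1811.11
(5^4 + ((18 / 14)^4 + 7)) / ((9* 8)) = 1523993 / 172872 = 8.82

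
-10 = -10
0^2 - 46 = -46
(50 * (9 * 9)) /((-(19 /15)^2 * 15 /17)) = -1032750 /361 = -2860.80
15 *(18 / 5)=54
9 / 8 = 1.12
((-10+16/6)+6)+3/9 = -1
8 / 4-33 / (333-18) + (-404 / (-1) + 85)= 490.90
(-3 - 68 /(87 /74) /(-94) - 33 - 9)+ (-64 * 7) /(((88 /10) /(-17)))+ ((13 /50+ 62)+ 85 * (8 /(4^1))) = 2368886177 /2248950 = 1053.33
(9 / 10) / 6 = 3 / 20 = 0.15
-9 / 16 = -0.56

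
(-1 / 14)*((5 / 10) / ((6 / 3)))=-1 / 56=-0.02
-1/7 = -0.14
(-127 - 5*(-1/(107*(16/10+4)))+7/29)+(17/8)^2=-169923767/1390144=-122.23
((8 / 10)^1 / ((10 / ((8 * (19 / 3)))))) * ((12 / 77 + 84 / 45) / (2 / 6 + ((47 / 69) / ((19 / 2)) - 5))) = -38791616 / 21742875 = -1.78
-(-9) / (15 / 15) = 9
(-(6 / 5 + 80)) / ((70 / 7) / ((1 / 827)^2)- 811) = -406 / 34192395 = -0.00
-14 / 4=-7 / 2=-3.50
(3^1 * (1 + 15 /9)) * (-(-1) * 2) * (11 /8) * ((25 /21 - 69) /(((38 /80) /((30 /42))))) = -6265600 /2793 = -2243.32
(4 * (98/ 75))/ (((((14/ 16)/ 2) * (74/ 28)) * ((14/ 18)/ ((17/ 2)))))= 45696/ 925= 49.40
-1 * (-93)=93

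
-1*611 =-611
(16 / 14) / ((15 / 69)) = 184 / 35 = 5.26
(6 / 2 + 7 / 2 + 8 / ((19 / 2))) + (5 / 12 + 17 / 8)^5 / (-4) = -11604185527 / 605159424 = -19.18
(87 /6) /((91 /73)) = 2117 /182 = 11.63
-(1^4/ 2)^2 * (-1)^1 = 1/ 4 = 0.25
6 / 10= 3 / 5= 0.60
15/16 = 0.94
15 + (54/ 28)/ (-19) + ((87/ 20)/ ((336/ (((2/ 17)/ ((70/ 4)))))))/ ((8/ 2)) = 377278151/ 25323200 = 14.90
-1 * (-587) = 587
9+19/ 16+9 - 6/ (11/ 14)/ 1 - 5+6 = 2209/ 176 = 12.55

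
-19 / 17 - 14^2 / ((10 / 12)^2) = -120427 / 425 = -283.36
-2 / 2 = -1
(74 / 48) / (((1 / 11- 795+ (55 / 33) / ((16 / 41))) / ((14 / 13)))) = -11396 / 5426941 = -0.00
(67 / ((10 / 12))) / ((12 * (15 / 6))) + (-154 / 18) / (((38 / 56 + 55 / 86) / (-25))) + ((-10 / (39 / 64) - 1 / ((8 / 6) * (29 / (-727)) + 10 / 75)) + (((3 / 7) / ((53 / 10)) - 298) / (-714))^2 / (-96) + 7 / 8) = 62774517445519000837 / 458423499789473400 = 136.94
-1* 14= -14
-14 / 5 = -2.80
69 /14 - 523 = -518.07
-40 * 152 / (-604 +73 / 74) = 449920 / 44623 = 10.08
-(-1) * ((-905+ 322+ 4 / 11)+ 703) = 1324 / 11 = 120.36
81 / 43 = 1.88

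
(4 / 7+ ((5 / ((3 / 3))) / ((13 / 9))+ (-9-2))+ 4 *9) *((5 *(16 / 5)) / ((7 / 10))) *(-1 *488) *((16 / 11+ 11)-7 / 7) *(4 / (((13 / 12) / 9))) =-123268309.49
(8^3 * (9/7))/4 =1152/7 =164.57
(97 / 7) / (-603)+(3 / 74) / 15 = -31669 / 1561770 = -0.02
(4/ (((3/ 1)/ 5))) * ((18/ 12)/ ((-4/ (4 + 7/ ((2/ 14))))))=-265/ 2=-132.50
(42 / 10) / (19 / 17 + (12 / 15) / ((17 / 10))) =119 / 45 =2.64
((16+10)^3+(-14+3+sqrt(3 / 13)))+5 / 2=17567.98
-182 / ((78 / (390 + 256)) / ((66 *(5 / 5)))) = -99484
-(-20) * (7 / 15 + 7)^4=629407744 / 10125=62163.73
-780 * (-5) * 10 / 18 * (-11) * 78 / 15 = -123933.33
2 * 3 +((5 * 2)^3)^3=1000000006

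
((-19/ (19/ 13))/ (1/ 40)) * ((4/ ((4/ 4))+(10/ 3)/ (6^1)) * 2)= -42640/ 9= -4737.78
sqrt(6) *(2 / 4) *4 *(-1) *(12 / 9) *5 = -40 *sqrt(6) / 3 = -32.66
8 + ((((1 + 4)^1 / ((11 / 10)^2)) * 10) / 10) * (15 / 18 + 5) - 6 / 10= 57181 / 1815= 31.50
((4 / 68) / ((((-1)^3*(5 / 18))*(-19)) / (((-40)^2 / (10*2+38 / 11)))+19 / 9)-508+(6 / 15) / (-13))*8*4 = -1245393971008 / 76610755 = -16256.12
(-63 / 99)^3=-343 / 1331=-0.26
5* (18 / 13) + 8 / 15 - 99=-17851 / 195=-91.54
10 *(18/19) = 180/19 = 9.47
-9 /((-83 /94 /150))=126900 /83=1528.92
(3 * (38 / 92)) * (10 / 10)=57 / 46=1.24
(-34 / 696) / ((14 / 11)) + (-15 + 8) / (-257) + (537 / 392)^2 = 6409349951 / 3435773376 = 1.87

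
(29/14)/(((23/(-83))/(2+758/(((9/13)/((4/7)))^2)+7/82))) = -406177694861/104797476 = -3875.83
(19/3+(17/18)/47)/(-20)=-1075/3384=-0.32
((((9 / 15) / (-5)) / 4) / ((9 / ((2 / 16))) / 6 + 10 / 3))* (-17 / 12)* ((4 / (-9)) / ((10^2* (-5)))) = 17 / 6900000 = 0.00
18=18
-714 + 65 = -649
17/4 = 4.25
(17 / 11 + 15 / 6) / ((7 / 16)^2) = 11392 / 539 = 21.14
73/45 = 1.62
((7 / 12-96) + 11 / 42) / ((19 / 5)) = -39965 / 1596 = -25.04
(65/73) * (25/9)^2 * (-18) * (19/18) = -771875/5913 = -130.54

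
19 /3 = 6.33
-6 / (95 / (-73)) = 438 / 95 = 4.61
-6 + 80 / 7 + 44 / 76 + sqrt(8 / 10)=6.90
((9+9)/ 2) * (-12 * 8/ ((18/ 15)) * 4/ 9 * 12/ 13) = -295.38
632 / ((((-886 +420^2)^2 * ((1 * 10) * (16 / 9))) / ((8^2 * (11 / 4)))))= 7821 / 38506455245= 0.00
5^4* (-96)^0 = 625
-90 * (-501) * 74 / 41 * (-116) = -387052560 / 41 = -9440306.34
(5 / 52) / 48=5 / 2496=0.00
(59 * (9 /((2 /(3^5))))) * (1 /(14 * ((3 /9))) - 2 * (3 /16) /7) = 10368.72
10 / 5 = 2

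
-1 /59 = -0.02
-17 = -17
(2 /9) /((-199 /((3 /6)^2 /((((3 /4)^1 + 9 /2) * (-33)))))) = 2 /1241163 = 0.00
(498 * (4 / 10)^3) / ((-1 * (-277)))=3984 / 34625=0.12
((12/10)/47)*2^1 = 12/235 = 0.05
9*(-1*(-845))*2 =15210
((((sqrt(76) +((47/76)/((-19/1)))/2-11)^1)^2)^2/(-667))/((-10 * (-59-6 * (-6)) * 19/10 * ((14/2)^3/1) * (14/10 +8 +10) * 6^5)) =-26380044608934136805/5245877353037120412328525824 +180710470075 * sqrt(19)/156697681735240095744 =-0.00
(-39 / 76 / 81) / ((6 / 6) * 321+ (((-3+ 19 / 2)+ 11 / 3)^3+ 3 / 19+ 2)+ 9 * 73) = -0.00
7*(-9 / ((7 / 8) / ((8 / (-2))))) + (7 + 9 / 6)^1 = 593 / 2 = 296.50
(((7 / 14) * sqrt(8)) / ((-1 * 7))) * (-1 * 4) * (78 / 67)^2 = 24336 * sqrt(2) / 31423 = 1.10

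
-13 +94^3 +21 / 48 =13289143 / 16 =830571.44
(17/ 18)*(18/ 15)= 17/ 15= 1.13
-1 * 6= -6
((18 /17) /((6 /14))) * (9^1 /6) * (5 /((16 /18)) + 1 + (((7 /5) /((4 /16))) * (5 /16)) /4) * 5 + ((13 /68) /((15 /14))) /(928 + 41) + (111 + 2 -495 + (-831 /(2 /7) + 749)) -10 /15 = -9533132707 /3953520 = -2411.30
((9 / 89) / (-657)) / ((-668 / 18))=9 / 2169998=0.00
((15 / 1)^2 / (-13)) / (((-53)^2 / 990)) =-222750 / 36517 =-6.10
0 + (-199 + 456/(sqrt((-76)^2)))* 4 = -772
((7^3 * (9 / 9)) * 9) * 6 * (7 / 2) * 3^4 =5250987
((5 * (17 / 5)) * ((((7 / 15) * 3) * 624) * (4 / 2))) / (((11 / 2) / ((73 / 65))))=1667904 / 275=6065.11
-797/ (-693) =797/ 693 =1.15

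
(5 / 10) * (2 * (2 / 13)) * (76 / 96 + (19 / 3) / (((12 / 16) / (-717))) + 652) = -43215 / 52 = -831.06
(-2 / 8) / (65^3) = -1 / 1098500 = -0.00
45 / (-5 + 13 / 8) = -40 / 3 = -13.33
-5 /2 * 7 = -35 /2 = -17.50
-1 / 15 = -0.07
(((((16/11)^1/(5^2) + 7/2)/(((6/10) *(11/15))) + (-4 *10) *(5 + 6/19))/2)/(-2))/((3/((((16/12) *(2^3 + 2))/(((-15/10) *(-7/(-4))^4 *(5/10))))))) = -1605114880/49679091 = -32.31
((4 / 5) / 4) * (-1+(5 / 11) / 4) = -39 / 220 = -0.18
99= 99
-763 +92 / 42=-15977 / 21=-760.81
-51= -51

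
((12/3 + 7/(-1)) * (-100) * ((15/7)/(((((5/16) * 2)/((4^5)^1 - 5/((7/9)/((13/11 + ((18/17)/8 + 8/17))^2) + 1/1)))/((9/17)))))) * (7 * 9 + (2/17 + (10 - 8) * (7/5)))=1478098403687187360/40372106719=36611872.00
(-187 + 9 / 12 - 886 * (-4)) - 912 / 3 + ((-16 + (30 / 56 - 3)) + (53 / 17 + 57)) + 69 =3164.40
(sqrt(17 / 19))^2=17 / 19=0.89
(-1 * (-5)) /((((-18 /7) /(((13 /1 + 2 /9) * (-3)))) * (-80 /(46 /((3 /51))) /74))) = -12051011 /216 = -55791.72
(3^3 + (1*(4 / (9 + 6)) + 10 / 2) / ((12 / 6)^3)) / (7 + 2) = 3319 / 1080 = 3.07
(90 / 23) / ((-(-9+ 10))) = -90 / 23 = -3.91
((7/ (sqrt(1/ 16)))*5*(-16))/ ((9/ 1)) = -2240/ 9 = -248.89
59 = 59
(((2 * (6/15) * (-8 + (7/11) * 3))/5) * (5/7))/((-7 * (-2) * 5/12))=-1608/13475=-0.12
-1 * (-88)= 88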